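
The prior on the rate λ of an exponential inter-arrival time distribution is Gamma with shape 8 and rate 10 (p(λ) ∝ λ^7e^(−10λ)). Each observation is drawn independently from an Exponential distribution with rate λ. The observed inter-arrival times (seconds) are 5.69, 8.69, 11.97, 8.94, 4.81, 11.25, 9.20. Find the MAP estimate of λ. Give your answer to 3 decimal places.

λ̂_MAP = 0.198

The Exponential(rate=λ) likelihood is ∝ λ^n e^(−λΣtᵢ). Here n = 7 and Σtᵢ = 5.69 + 8.69 + 11.97 + 8.94 + 4.81 + 11.25 + 9.20 = 60.55.
Posterior ∝ λ^7e^(−10λ) · λ^7e^(−60.55λ) = λ^14e^(−70.55λ), i.e. Gamma(15, 70.55).
Mode = (a−1)/b = 14/70.55 ≈ 0.198.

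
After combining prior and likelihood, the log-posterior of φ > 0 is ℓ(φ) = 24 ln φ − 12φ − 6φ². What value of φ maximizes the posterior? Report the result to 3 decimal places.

ℓ'(φ) = 24/φ − 12 − 12φ. Setting this to zero and multiplying by φ: 12φ² + 12φ − 24 = 0.
φ = (−12 + √(12² + 4·12·24)) / (2·12) = (−12 + √1296) / 24 = (−12 + 36)/24 = 1.
ℓ''(φ) = −24/φ² − 12 < 0, confirming a maximum.

φ̂_MAP = 1.000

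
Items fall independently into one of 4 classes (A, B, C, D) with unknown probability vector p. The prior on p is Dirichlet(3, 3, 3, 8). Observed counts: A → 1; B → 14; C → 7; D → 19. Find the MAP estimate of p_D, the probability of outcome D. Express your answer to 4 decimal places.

MAP estimate of p_D = 0.4815

The posterior is Dirichlet(αᵢ + nᵢ) = Dirichlet(4, 17, 10, 27).
For a Dirichlet(a₁,…,a_K) with all aᵢ > 1, the mode has j-th component (aⱼ − 1)/(Σaᵢ − K).
Here Σaᵢ = 58 and K = 4, so p_D = (27 − 1)/(58 − 4) = 26/54 ≈ 0.4815.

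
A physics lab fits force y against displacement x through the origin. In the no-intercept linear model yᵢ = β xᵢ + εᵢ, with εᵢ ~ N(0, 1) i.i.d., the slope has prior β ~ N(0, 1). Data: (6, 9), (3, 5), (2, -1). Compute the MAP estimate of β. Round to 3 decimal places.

log p(β | y) = −Σ(yᵢ − βxᵢ)²/(2·1) − β²/(2·1) + const.
Setting the derivative to zero: Σxᵢ(yᵢ − βxᵢ)/1 − β/1 = 0, so β = Σxᵢyᵢ / (Σxᵢ² + σ²/τ²).
Σxᵢyᵢ = 6·9 + 3·5 + 2·(-1) = 67; Σxᵢ² = 49; σ²/τ² = 1.
β̂_MAP = 67 / (49 + 1) = 67/50 ≈ 1.340.

β̂_MAP = 1.340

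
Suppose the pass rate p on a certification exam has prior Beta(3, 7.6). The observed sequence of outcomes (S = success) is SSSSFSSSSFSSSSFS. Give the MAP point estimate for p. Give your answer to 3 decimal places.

Prior: Beta(3, 7.6).
Data: 13 successes in 16 trials (from the sequence). The binomial likelihood contributes p^13(1−p)^3, so the posterior is Beta(3+13, 7.6+3) = Beta(16, 10.6).
For Beta(a, b) with a, b > 1 the mode is (a−1)/(a+b−2) = 15/24.6 ≈ 0.610.

p̂_MAP = 0.610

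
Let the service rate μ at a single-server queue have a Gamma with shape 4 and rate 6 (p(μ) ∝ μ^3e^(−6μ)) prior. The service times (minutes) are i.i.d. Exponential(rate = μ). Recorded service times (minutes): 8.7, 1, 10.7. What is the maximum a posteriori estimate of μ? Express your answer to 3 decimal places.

The Exponential(rate=μ) likelihood is ∝ μ^n e^(−μΣtᵢ). Here n = 3 and Σtᵢ = 8.7 + 1 + 10.7 = 20.4.
Posterior ∝ μ^3e^(−6μ) · μ^3e^(−20.4μ) = μ^6e^(−26.4μ), i.e. Gamma(7, 26.4).
Mode = (a−1)/b = 6/26.4 ≈ 0.227.

μ̂_MAP = 0.227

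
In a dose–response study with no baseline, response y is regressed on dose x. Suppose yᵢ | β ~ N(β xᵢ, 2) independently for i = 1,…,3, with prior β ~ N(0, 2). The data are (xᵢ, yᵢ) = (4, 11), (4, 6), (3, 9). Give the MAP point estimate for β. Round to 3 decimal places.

log p(β | y) = −Σ(yᵢ − βxᵢ)²/(2·2) − β²/(2·2) + const.
Setting the derivative to zero: Σxᵢ(yᵢ − βxᵢ)/2 − β/2 = 0, so β = Σxᵢyᵢ / (Σxᵢ² + σ²/τ²).
Σxᵢyᵢ = 4·11 + 4·6 + 3·9 = 95; Σxᵢ² = 41; σ²/τ² = 1.
β̂_MAP = 95 / (41 + 1) = 95/42 ≈ 2.262.

β̂_MAP = 2.262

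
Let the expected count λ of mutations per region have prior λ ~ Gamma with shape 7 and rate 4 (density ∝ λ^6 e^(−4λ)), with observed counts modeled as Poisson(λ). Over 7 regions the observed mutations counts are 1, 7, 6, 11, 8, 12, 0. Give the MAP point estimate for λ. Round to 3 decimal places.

Σxᵢ = 1+7+6+11+8+12+0 = 45, with n = 7.
Posterior ∝ λ^6e^(−4λ) · λ^45e^(−7λ) = λ^51e^(−11λ), i.e. Gamma(shape=52, rate=11).
The mode of a Gamma(a, b) with a ≥ 1 (shape–rate) is (a−1)/b = 51/11 ≈ 4.636.

λ̂_MAP = 4.636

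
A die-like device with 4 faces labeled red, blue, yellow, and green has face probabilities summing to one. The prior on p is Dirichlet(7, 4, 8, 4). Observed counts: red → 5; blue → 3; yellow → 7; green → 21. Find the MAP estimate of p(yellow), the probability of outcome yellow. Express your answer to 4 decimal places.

MAP estimate of p(yellow) = 0.2545

The posterior is Dirichlet(αᵢ + nᵢ) = Dirichlet(12, 7, 15, 25).
For a Dirichlet(a₁,…,a_K) with all aᵢ > 1, the mode has j-th component (aⱼ − 1)/(Σaᵢ − K).
Here Σaᵢ = 59 and K = 4, so p(yellow) = (15 − 1)/(59 − 4) = 14/55 ≈ 0.2545.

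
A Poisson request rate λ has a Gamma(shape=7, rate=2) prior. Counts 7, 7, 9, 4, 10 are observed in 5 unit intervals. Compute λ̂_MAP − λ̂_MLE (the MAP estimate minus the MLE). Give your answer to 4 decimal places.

MAP − MLE = -1.2571

Σxᵢ = 37. Posterior is Gamma(44, 7); MAP = (44−1)/7 = 43/7 ≈ 6.14286.
MLE = x̄ = 37/5 ≈ 7.40000.
Difference = 43/7 − 37/5 = -44/35 ≈ -1.2571.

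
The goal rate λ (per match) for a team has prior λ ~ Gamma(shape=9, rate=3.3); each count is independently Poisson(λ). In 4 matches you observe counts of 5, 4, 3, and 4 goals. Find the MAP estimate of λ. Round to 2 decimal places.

λ̂_MAP = 3.29

Σxᵢ = 5+4+3+4 = 16, with n = 4.
Posterior ∝ λ^8e^(−3.3λ) · λ^16e^(−4λ) = λ^24e^(−7.3λ), i.e. Gamma(shape=25, rate=7.3).
The mode of a Gamma(a, b) with a ≥ 1 (shape–rate) is (a−1)/b = 24/7.3 ≈ 3.29.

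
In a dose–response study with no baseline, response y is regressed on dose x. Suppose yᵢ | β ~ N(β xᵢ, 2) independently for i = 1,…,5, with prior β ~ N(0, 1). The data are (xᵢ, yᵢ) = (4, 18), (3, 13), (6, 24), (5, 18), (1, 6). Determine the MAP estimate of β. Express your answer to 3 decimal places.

β̂_MAP = 3.944

log p(β | y) = −Σ(yᵢ − βxᵢ)²/(2·2) − β²/(2·1) + const.
Setting the derivative to zero: Σxᵢ(yᵢ − βxᵢ)/2 − β/1 = 0, so β = Σxᵢyᵢ / (Σxᵢ² + σ²/τ²).
Σxᵢyᵢ = 4·18 + 3·13 + 6·24 + 5·18 + 1·6 = 351; Σxᵢ² = 87; σ²/τ² = 2.
β̂_MAP = 351 / (87 + 2) = 351/89 ≈ 3.944.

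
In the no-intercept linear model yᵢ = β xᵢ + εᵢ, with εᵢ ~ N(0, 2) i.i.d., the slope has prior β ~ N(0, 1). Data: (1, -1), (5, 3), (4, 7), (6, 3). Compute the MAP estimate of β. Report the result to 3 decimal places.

log p(β | y) = −Σ(yᵢ − βxᵢ)²/(2·2) − β²/(2·1) + const.
Setting the derivative to zero: Σxᵢ(yᵢ − βxᵢ)/2 − β/1 = 0, so β = Σxᵢyᵢ / (Σxᵢ² + σ²/τ²).
Σxᵢyᵢ = 1·(-1) + 5·3 + 4·7 + 6·3 = 60; Σxᵢ² = 78; σ²/τ² = 2.
β̂_MAP = 60 / (78 + 2) = 60/80 ≈ 0.750.

β̂_MAP = 0.750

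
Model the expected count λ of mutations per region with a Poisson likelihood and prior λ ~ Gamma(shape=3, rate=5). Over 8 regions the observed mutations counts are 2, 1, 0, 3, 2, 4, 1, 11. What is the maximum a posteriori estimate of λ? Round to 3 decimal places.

λ̂_MAP = 2.000

Σxᵢ = 2+1+0+3+2+4+1+11 = 24, with n = 8.
Posterior ∝ λ^2e^(−5λ) · λ^24e^(−8λ) = λ^26e^(−13λ), i.e. Gamma(shape=27, rate=13).
The mode of a Gamma(a, b) with a ≥ 1 (shape–rate) is (a−1)/b = 26/13 ≈ 2.000.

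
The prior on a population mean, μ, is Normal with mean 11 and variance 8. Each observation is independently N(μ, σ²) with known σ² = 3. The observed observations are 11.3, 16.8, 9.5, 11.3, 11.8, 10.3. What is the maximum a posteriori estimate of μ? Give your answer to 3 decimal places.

n = 6; x̄ = (11.3 + 16.8 + 9.5 + 11.3 + 11.8 + 10.3)/6 = 71/6 = 71/6 ≈ 11.8333.
For a Normal prior and Normal likelihood with known variance, the posterior is Normal; its mode equals its mean, the precision-weighted average.
Prior precision 1/σ₀² = 1/8 = 0.125; data precision n/σ² = 6/3 = 2.
μ̂ = (0.125·11 + 2·(71/6)) / (0.125 + 2) = (601/24)/2.125 = 601/51 ≈ 11.784.

μ̂_MAP = 11.784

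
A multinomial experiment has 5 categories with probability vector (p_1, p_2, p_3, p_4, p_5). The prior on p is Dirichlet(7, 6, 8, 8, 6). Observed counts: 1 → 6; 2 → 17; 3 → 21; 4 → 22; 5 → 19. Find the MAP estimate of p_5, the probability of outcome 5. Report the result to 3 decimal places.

The posterior is Dirichlet(αᵢ + nᵢ) = Dirichlet(13, 23, 29, 30, 25).
For a Dirichlet(a₁,…,a_K) with all aᵢ > 1, the mode has j-th component (aⱼ − 1)/(Σaᵢ − K).
Here Σaᵢ = 120 and K = 5, so p_5 = (25 − 1)/(120 − 5) = 24/115 ≈ 0.209.

MAP estimate: 0.209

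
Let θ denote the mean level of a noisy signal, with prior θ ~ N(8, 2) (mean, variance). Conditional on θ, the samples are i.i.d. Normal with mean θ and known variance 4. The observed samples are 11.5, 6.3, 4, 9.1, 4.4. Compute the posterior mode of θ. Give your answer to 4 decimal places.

θ̂_MAP = 7.3286

n = 5; x̄ = (11.5 + 6.3 + 4 + 9.1 + 4.4)/5 = 35.3/5 = 7.06.
For a Normal prior and Normal likelihood with known variance, the posterior is Normal; its mode equals its mean, the precision-weighted average.
Prior precision 1/σ₀² = 1/2 = 0.5; data precision n/σ² = 5/4 = 1.25.
θ̂ = (0.5·8 + 1.25·7.06) / (0.5 + 1.25) = 12.825/1.75 = 513/70 ≈ 7.3286.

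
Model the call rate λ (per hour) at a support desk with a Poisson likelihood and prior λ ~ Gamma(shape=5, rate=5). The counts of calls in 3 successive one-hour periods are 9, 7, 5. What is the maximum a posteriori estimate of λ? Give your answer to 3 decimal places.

Σxᵢ = 9+7+5 = 21, with n = 3.
Posterior ∝ λ^4e^(−5λ) · λ^21e^(−3λ) = λ^25e^(−8λ), i.e. Gamma(shape=26, rate=8).
The mode of a Gamma(a, b) with a ≥ 1 (shape–rate) is (a−1)/b = 25/8 ≈ 3.125.

λ̂_MAP = 3.125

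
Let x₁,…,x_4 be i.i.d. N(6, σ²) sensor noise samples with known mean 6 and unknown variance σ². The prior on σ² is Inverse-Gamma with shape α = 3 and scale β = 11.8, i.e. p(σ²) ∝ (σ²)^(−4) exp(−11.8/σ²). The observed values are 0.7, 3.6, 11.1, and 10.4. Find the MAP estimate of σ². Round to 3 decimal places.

Sum of squared deviations about the known mean: SS = (0.7−6)² + (3.6−6)² + (11.1−6)² + (10.4−6)² = 79.22.
The Normal likelihood contributes (σ²)^(−n/2) exp(−SS/(2σ²)), so the posterior is Inverse-Gamma(α + n/2, β + SS/2) = Inverse-Gamma(5, 51.41).
The mode of Inverse-Gamma(a, b) is b/(a+1) = 51.41/6 ≈ 8.568.

σ̂²_MAP = 8.568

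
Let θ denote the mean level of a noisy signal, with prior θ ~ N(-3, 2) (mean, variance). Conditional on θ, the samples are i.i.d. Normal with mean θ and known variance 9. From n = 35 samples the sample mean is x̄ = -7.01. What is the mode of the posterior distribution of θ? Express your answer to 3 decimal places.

n = 35, x̄ = -7.01.
For a Normal prior and Normal likelihood with known variance, the posterior is Normal; its mode equals its mean, the precision-weighted average.
Prior precision 1/σ₀² = 1/2 = 0.5; data precision n/σ² = 35/9.
θ̂ = (0.5·(-3) + (35/9)·(-7.01)) / (0.5 + 35/9) = (-5177/180)/(79/18) = -5177/790 ≈ -6.553.

θ̂_MAP = -6.553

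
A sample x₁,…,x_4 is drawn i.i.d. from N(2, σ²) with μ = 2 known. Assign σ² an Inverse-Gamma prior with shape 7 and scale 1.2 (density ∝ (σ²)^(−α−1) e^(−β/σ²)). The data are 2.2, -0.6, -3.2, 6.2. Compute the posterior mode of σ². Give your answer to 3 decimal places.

Sum of squared deviations about the known mean: SS = (2.2−2)² + (-0.6−2)² + (-3.2−2)² + (6.2−2)² = 51.48.
The Normal likelihood contributes (σ²)^(−n/2) exp(−SS/(2σ²)), so the posterior is Inverse-Gamma(α + n/2, β + SS/2) = Inverse-Gamma(9, 26.94).
The mode of Inverse-Gamma(a, b) is b/(a+1) = 26.94/10 ≈ 2.694.

σ̂²_MAP = 2.694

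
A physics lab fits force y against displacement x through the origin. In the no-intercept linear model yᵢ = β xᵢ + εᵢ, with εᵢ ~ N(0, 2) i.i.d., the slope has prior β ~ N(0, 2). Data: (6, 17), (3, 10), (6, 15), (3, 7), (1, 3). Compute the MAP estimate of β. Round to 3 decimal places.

β̂_MAP = 2.674

log p(β | y) = −Σ(yᵢ − βxᵢ)²/(2·2) − β²/(2·2) + const.
Setting the derivative to zero: Σxᵢ(yᵢ − βxᵢ)/2 − β/2 = 0, so β = Σxᵢyᵢ / (Σxᵢ² + σ²/τ²).
Σxᵢyᵢ = 6·17 + 3·10 + 6·15 + 3·7 + 1·3 = 246; Σxᵢ² = 91; σ²/τ² = 1.
β̂_MAP = 246 / (91 + 1) = 246/92 ≈ 2.674.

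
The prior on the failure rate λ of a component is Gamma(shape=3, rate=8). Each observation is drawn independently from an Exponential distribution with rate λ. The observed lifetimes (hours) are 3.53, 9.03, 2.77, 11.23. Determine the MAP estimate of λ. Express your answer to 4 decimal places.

λ̂_MAP = 0.1736

The Exponential(rate=λ) likelihood is ∝ λ^n e^(−λΣtᵢ). Here n = 4 and Σtᵢ = 3.53 + 9.03 + 2.77 + 11.23 = 26.56.
Posterior ∝ λ^2e^(−8λ) · λ^4e^(−26.56λ) = λ^6e^(−34.56λ), i.e. Gamma(7, 34.56).
Mode = (a−1)/b = 6/34.56 ≈ 0.1736.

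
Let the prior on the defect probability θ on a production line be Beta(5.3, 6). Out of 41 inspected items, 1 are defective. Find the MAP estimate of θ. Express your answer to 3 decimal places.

Prior: Beta(5.3, 6).
Data: 1 success in 41 trials. The binomial likelihood contributes θ(1−θ)^40, so the posterior is Beta(5.3+1, 6+40) = Beta(6.3, 46).
For Beta(a, b) with a, b > 1 the mode is (a−1)/(a+b−2) = 5.3/50.3 ≈ 0.105.

θ̂_MAP = 0.105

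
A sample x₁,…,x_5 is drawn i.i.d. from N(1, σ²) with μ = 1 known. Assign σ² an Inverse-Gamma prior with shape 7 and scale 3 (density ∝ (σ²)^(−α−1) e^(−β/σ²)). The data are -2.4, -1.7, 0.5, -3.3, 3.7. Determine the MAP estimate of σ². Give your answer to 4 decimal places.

σ̂²_MAP = 2.4229

Sum of squared deviations about the known mean: SS = (-2.4−1)² + (-1.7−1)² + (0.5−1)² + (-3.3−1)² + (3.7−1)² = 44.88.
The Normal likelihood contributes (σ²)^(−n/2) exp(−SS/(2σ²)), so the posterior is Inverse-Gamma(α + n/2, β + SS/2) = Inverse-Gamma(9.5, 25.44).
The mode of Inverse-Gamma(a, b) is b/(a+1) = 25.44/10.5 ≈ 2.4229.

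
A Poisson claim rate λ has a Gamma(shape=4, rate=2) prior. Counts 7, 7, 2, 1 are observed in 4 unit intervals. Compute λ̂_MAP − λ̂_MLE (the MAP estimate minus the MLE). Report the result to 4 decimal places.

Σxᵢ = 17. Posterior is Gamma(21, 6); MAP = (21−1)/6 = 20/6 ≈ 3.33333.
MLE = x̄ = 17/4 ≈ 4.25000.
Difference = 20/6 − 17/4 = -11/12 ≈ -0.9167.

MAP − MLE = -0.9167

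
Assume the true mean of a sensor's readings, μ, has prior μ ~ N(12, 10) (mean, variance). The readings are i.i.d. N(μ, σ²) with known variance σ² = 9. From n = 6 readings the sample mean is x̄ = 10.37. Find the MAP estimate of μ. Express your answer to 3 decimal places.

n = 6, x̄ = 10.37.
For a Normal prior and Normal likelihood with known variance, the posterior is Normal; its mode equals its mean, the precision-weighted average.
Prior precision 1/σ₀² = 1/10 = 0.1; data precision n/σ² = 6/9 = 2/3.
μ̂ = (0.1·12 + (2/3)·10.37) / (0.1 + 2/3) = (1217/150)/(23/30) = 1217/115 ≈ 10.583.

μ̂_MAP = 10.583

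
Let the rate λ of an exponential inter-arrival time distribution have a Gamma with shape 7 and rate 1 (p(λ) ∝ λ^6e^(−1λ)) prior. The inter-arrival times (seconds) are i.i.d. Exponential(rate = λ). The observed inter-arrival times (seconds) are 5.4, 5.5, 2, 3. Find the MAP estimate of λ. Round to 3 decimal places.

λ̂_MAP = 0.592

The Exponential(rate=λ) likelihood is ∝ λ^n e^(−λΣtᵢ). Here n = 4 and Σtᵢ = 5.4 + 5.5 + 2 + 3 = 15.9.
Posterior ∝ λ^6e^(−1λ) · λ^4e^(−15.9λ) = λ^10e^(−16.9λ), i.e. Gamma(11, 16.9).
Mode = (a−1)/b = 10/16.9 ≈ 0.592.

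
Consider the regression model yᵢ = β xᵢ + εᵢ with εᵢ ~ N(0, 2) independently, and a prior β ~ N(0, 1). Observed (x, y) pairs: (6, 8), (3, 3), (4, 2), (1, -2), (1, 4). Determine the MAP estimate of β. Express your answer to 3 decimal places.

log p(β | y) = −Σ(yᵢ − βxᵢ)²/(2·2) − β²/(2·1) + const.
Setting the derivative to zero: Σxᵢ(yᵢ − βxᵢ)/2 − β/1 = 0, so β = Σxᵢyᵢ / (Σxᵢ² + σ²/τ²).
Σxᵢyᵢ = 6·8 + 3·3 + 4·2 + 1·(-2) + 1·4 = 67; Σxᵢ² = 63; σ²/τ² = 2.
β̂_MAP = 67 / (63 + 2) = 67/65 ≈ 1.031.

β̂_MAP = 1.031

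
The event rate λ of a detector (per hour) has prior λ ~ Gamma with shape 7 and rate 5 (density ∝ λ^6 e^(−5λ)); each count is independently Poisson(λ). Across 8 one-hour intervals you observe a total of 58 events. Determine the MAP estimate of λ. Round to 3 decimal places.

λ̂_MAP = 4.923

Σxᵢ = 58, n = 8.
Posterior ∝ λ^6e^(−5λ) · λ^58e^(−8λ) = λ^64e^(−13λ), i.e. Gamma(shape=65, rate=13).
The mode of a Gamma(a, b) with a ≥ 1 (shape–rate) is (a−1)/b = 64/13 ≈ 4.923.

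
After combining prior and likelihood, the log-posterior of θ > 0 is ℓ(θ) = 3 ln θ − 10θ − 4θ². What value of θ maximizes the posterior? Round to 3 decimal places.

ℓ'(θ) = 3/θ − 10 − 8θ. Setting this to zero and multiplying by θ: 8θ² + 10θ − 3 = 0.
θ = (−10 + √(10² + 4·8·3)) / (2·8) = (−10 + √196) / 16 = (−10 + 14)/16 = 1/4.
ℓ''(θ) = −3/θ² − 8 < 0, confirming a maximum.

θ̂_MAP = 0.250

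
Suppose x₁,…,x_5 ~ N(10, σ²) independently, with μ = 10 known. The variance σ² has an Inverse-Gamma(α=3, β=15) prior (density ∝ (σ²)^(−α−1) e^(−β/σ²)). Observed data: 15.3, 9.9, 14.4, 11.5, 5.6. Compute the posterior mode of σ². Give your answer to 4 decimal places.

Sum of squared deviations about the known mean: SS = (15.3−10)² + (9.9−10)² + (14.4−10)² + (11.5−10)² + (5.6−10)² = 69.07.
The Normal likelihood contributes (σ²)^(−n/2) exp(−SS/(2σ²)), so the posterior is Inverse-Gamma(α + n/2, β + SS/2) = Inverse-Gamma(5.5, 49.535).
The mode of Inverse-Gamma(a, b) is b/(a+1) = 49.535/6.5 ≈ 7.6208.

σ̂²_MAP = 7.6208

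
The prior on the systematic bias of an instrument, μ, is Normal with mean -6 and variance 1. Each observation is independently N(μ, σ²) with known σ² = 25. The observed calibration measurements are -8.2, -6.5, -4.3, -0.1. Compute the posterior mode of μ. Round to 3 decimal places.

μ̂_MAP = -5.831

n = 4; x̄ = ((-8.2) + (-6.5) + (-4.3) + (-0.1))/4 = -19.1/4 = -4.775.
For a Normal prior and Normal likelihood with known variance, the posterior is Normal; its mode equals its mean, the precision-weighted average.
Prior precision 1/σ₀² = 1/1 = 1; data precision n/σ² = 4/25 = 0.16.
μ̂ = (1·(-6) + 0.16·(-4.775)) / (1 + 0.16) = (-6.764)/1.16 = -1691/290 ≈ -5.831.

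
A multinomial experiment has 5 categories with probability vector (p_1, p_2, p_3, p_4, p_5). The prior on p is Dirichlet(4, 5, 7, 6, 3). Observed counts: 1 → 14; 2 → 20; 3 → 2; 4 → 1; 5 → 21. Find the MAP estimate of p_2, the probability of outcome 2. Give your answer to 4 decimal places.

MAP estimate: 0.3077

The posterior is Dirichlet(αᵢ + nᵢ) = Dirichlet(18, 25, 9, 7, 24).
For a Dirichlet(a₁,…,a_K) with all aᵢ > 1, the mode has j-th component (aⱼ − 1)/(Σaᵢ − K).
Here Σaᵢ = 83 and K = 5, so p_2 = (25 − 1)/(83 − 5) = 24/78 ≈ 0.3077.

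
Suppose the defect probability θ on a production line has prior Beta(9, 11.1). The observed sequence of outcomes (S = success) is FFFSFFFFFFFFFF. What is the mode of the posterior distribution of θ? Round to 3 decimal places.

Prior: Beta(9, 11.1).
Data: 1 success in 14 trials (from the sequence). The binomial likelihood contributes θ(1−θ)^13, so the posterior is Beta(9+1, 11.1+13) = Beta(10, 24.1).
For Beta(a, b) with a, b > 1 the mode is (a−1)/(a+b−2) = 9/32.1 ≈ 0.280.

θ̂_MAP = 0.280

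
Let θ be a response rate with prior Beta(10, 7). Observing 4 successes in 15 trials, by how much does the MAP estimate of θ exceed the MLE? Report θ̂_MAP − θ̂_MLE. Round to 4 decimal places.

MAP − MLE = 0.1667

Posterior is Beta(14, 18); MAP = (14−1)/(32−2) = 13/30 ≈ 0.43333.
MLE ignores the prior: θ̂_MLE = k/n = 4/15 ≈ 0.26667.
Difference = 13/30 − 4/15 = 1/6 ≈ 0.1667.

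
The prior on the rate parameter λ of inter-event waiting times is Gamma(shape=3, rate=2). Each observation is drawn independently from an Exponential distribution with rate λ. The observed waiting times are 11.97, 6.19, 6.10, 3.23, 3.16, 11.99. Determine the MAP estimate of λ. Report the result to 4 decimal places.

λ̂_MAP = 0.1792

The Exponential(rate=λ) likelihood is ∝ λ^n e^(−λΣtᵢ). Here n = 6 and Σtᵢ = 11.97 + 6.19 + 6.10 + 3.23 + 3.16 + 11.99 = 42.64.
Posterior ∝ λ^2e^(−2λ) · λ^6e^(−42.64λ) = λ^8e^(−44.64λ), i.e. Gamma(9, 44.64).
Mode = (a−1)/b = 8/44.64 ≈ 0.1792.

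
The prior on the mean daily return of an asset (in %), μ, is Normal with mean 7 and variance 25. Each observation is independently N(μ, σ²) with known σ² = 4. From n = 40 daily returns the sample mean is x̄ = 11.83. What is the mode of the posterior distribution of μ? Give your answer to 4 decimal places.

n = 40, x̄ = 11.83.
For a Normal prior and Normal likelihood with known variance, the posterior is Normal; its mode equals its mean, the precision-weighted average.
Prior precision 1/σ₀² = 1/25 = 0.04; data precision n/σ² = 40/4 = 10.
μ̂ = (0.04·7 + 10·11.83) / (0.04 + 10) = 118.58/10.04 = 5929/502 ≈ 11.8108.

μ̂_MAP = 11.8108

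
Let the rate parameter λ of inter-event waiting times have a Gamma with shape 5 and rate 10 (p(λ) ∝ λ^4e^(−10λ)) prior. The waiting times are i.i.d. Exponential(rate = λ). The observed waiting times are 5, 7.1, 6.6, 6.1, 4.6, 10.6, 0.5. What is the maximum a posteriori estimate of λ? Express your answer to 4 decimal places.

The Exponential(rate=λ) likelihood is ∝ λ^n e^(−λΣtᵢ). Here n = 7 and Σtᵢ = 5 + 7.1 + 6.6 + 6.1 + 4.6 + 10.6 + 0.5 = 40.5.
Posterior ∝ λ^4e^(−10λ) · λ^7e^(−40.5λ) = λ^11e^(−50.5λ), i.e. Gamma(12, 50.5).
Mode = (a−1)/b = 11/50.5 ≈ 0.2178.

λ̂_MAP = 0.2178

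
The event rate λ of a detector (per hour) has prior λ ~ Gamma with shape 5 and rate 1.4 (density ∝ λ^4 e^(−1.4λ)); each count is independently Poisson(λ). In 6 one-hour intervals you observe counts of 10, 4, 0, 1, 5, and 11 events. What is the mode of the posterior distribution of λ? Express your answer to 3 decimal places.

λ̂_MAP = 4.730

Σxᵢ = 10+4+0+1+5+11 = 31, with n = 6.
Posterior ∝ λ^4e^(−1.4λ) · λ^31e^(−6λ) = λ^35e^(−7.4λ), i.e. Gamma(shape=36, rate=7.4).
The mode of a Gamma(a, b) with a ≥ 1 (shape–rate) is (a−1)/b = 35/7.4 ≈ 4.730.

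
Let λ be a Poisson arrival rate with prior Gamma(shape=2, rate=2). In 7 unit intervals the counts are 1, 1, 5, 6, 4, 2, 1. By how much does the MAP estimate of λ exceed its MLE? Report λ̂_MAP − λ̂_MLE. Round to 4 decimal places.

Σxᵢ = 20. Posterior is Gamma(22, 9); MAP = (22−1)/9 = 21/9 ≈ 2.33333.
MLE = x̄ = 20/7 ≈ 2.85714.
Difference = 21/9 − 20/7 = -11/21 ≈ -0.5238.

MAP − MLE = -0.5238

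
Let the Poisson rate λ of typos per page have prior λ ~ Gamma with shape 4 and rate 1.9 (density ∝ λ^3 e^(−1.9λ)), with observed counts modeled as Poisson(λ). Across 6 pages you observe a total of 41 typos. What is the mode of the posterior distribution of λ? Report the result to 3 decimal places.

Σxᵢ = 41, n = 6.
Posterior ∝ λ^3e^(−1.9λ) · λ^41e^(−6λ) = λ^44e^(−7.9λ), i.e. Gamma(shape=45, rate=7.9).
The mode of a Gamma(a, b) with a ≥ 1 (shape–rate) is (a−1)/b = 44/7.9 ≈ 5.570.

λ̂_MAP = 5.570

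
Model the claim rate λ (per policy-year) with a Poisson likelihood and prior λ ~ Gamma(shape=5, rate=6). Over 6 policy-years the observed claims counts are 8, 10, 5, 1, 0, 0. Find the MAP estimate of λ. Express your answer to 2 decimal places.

Σxᵢ = 8+10+5+1+0+0 = 24, with n = 6.
Posterior ∝ λ^4e^(−6λ) · λ^24e^(−6λ) = λ^28e^(−12λ), i.e. Gamma(shape=29, rate=12).
The mode of a Gamma(a, b) with a ≥ 1 (shape–rate) is (a−1)/b = 28/12 ≈ 2.33.

λ̂_MAP = 2.33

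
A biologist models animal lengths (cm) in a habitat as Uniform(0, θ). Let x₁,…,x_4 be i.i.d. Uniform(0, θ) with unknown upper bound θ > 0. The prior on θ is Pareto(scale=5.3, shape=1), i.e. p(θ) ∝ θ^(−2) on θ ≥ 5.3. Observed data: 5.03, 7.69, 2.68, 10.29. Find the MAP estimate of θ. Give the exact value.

θ̂_MAP = 10.29

The Uniform(0, θ) likelihood is θ^(−n) for θ ≥ max(xᵢ), zero otherwise. Here max(xᵢ) = 10.29.
Posterior ∝ θ^(−2) · θ^(−4) = θ^(−6) on θ ≥ max(5.3, 10.29) = 10.29.
This density is strictly decreasing in θ, so the posterior mode lies at the lower boundary of the support.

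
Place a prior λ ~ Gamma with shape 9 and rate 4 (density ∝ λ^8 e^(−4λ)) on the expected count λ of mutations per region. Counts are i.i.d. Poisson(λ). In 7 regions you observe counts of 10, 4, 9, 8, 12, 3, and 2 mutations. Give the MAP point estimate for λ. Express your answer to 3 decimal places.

Σxᵢ = 10+4+9+8+12+3+2 = 48, with n = 7.
Posterior ∝ λ^8e^(−4λ) · λ^48e^(−7λ) = λ^56e^(−11λ), i.e. Gamma(shape=57, rate=11).
The mode of a Gamma(a, b) with a ≥ 1 (shape–rate) is (a−1)/b = 56/11 ≈ 5.091.

λ̂_MAP = 5.091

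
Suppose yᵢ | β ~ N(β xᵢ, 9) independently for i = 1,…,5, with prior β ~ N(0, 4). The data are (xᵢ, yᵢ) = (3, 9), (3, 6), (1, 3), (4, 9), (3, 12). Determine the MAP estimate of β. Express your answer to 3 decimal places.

β̂_MAP = 2.595

log p(β | y) = −Σ(yᵢ − βxᵢ)²/(2·9) − β²/(2·4) + const.
Setting the derivative to zero: Σxᵢ(yᵢ − βxᵢ)/9 − β/4 = 0, so β = Σxᵢyᵢ / (Σxᵢ² + σ²/τ²).
Σxᵢyᵢ = 3·9 + 3·6 + 1·3 + 4·9 + 3·12 = 120; Σxᵢ² = 44; σ²/τ² = 2.25.
β̂_MAP = 120 / (44 + 2.25) = 120/46.25 ≈ 2.595.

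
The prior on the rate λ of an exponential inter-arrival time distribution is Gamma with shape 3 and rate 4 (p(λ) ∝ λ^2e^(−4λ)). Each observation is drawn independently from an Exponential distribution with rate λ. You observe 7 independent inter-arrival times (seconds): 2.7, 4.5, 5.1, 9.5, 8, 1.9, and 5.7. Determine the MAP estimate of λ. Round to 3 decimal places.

The Exponential(rate=λ) likelihood is ∝ λ^n e^(−λΣtᵢ). Here n = 7 and Σtᵢ = 2.7 + 4.5 + 5.1 + 9.5 + 8 + 1.9 + 5.7 = 37.4.
Posterior ∝ λ^2e^(−4λ) · λ^7e^(−37.4λ) = λ^9e^(−41.4λ), i.e. Gamma(10, 41.4).
Mode = (a−1)/b = 9/41.4 ≈ 0.217.

λ̂_MAP = 0.217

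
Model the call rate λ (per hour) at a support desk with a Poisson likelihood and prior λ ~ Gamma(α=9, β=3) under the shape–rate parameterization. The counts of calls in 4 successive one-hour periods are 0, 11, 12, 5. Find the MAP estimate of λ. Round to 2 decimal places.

Σxᵢ = 0+11+12+5 = 28, with n = 4.
Posterior ∝ λ^8e^(−3λ) · λ^28e^(−4λ) = λ^36e^(−7λ), i.e. Gamma(shape=37, rate=7).
The mode of a Gamma(a, b) with a ≥ 1 (shape–rate) is (a−1)/b = 36/7 ≈ 5.14.

λ̂_MAP = 5.14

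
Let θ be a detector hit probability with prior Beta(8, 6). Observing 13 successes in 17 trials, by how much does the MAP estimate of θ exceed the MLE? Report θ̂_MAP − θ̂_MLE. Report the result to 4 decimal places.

Posterior is Beta(21, 10); MAP = (21−1)/(31−2) = 20/29 ≈ 0.68966.
MLE ignores the prior: θ̂_MLE = k/n = 13/17 ≈ 0.76471.
Difference = 20/29 − 13/17 = -37/493 ≈ -0.0751.

MAP − MLE = -0.0751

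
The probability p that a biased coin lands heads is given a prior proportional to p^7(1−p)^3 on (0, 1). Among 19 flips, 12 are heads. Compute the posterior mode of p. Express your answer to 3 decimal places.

p̂_MAP = 0.655

The prior density ∝ p^7(1−p)^3 is the kernel of Beta(8, 4).
Data: 12 successes in 19 trials. The binomial likelihood contributes p^12(1−p)^7, so the posterior is Beta(8+12, 4+7) = Beta(20, 11).
For Beta(a, b) with a, b > 1 the mode is (a−1)/(a+b−2) = 19/29 ≈ 0.655.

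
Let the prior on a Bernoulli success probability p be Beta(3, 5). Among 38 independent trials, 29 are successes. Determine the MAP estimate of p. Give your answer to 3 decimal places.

Prior: Beta(3, 5).
Data: 29 successes in 38 trials. The binomial likelihood contributes p^29(1−p)^9, so the posterior is Beta(3+29, 5+9) = Beta(32, 14).
For Beta(a, b) with a, b > 1 the mode is (a−1)/(a+b−2) = 31/44 ≈ 0.705.

p̂_MAP = 0.705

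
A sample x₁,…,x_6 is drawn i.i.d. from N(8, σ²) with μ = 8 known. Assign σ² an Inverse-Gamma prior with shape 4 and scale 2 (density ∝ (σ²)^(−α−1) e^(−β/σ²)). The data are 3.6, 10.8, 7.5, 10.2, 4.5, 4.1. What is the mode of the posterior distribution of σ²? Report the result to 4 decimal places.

Sum of squared deviations about the known mean: SS = (3.6−8)² + (10.8−8)² + (7.5−8)² + (10.2−8)² + (4.5−8)² + (4.1−8)² = 59.75.
The Normal likelihood contributes (σ²)^(−n/2) exp(−SS/(2σ²)), so the posterior is Inverse-Gamma(α + n/2, β + SS/2) = Inverse-Gamma(7, 31.875).
The mode of Inverse-Gamma(a, b) is b/(a+1) = 31.875/8 ≈ 3.9844.

σ̂²_MAP = 3.9844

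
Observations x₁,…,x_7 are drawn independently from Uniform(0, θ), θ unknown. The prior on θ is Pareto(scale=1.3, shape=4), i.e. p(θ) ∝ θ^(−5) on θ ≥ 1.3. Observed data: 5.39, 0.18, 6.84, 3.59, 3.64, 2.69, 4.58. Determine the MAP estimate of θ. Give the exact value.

The Uniform(0, θ) likelihood is θ^(−n) for θ ≥ max(xᵢ), zero otherwise. Here max(xᵢ) = 6.84.
Posterior ∝ θ^(−5) · θ^(−7) = θ^(−12) on θ ≥ max(1.3, 6.84) = 6.84.
This density is strictly decreasing in θ, so the posterior mode lies at the lower boundary of the support.

θ̂_MAP = 6.84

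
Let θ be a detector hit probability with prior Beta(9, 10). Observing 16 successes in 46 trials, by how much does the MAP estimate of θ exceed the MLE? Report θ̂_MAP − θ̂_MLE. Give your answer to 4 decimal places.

Posterior is Beta(25, 40); MAP = (25−1)/(65−2) = 24/63 ≈ 0.38095.
MLE ignores the prior: θ̂_MLE = k/n = 16/46 ≈ 0.34783.
Difference = 24/63 − 16/46 = 16/483 ≈ 0.0331.

MAP − MLE = 0.0331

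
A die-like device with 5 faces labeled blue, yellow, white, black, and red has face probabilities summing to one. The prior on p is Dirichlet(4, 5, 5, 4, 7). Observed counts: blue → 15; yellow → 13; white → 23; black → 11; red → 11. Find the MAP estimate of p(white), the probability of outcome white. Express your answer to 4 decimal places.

MAP estimate of p(white) = 0.2903

The posterior is Dirichlet(αᵢ + nᵢ) = Dirichlet(19, 18, 28, 15, 18).
For a Dirichlet(a₁,…,a_K) with all aᵢ > 1, the mode has j-th component (aⱼ − 1)/(Σaᵢ − K).
Here Σaᵢ = 98 and K = 5, so p(white) = (28 − 1)/(98 − 5) = 27/93 ≈ 0.2903.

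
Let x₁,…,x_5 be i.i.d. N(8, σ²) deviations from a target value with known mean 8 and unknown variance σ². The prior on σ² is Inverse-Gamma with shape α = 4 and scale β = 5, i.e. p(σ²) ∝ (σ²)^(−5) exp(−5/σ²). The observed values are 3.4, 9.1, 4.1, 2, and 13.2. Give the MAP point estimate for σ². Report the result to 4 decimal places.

Sum of squared deviations about the known mean: SS = (3.4−8)² + (9.1−8)² + (4.1−8)² + (2−8)² + (13.2−8)² = 100.62.
The Normal likelihood contributes (σ²)^(−n/2) exp(−SS/(2σ²)), so the posterior is Inverse-Gamma(α + n/2, β + SS/2) = Inverse-Gamma(6.5, 55.31).
The mode of Inverse-Gamma(a, b) is b/(a+1) = 55.31/7.5 ≈ 7.3747.

σ̂²_MAP = 7.3747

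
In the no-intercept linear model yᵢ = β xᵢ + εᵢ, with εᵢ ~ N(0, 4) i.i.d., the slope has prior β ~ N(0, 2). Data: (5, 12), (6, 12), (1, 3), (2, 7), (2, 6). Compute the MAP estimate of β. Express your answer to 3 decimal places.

log p(β | y) = −Σ(yᵢ − βxᵢ)²/(2·4) − β²/(2·2) + const.
Setting the derivative to zero: Σxᵢ(yᵢ − βxᵢ)/4 − β/2 = 0, so β = Σxᵢyᵢ / (Σxᵢ² + σ²/τ²).
Σxᵢyᵢ = 5·12 + 6·12 + 1·3 + 2·7 + 2·6 = 161; Σxᵢ² = 70; σ²/τ² = 2.
β̂_MAP = 161 / (70 + 2) = 161/72 ≈ 2.236.

β̂_MAP = 2.236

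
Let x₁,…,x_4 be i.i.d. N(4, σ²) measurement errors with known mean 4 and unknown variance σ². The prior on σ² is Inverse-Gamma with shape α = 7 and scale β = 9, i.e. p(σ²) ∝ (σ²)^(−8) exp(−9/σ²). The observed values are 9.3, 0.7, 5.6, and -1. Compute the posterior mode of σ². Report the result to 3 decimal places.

Sum of squared deviations about the known mean: SS = (9.3−4)² + (0.7−4)² + (5.6−4)² + (-1−4)² = 66.54.
The Normal likelihood contributes (σ²)^(−n/2) exp(−SS/(2σ²)), so the posterior is Inverse-Gamma(α + n/2, β + SS/2) = Inverse-Gamma(9, 42.27).
The mode of Inverse-Gamma(a, b) is b/(a+1) = 42.27/10 ≈ 4.227.

σ̂²_MAP = 4.227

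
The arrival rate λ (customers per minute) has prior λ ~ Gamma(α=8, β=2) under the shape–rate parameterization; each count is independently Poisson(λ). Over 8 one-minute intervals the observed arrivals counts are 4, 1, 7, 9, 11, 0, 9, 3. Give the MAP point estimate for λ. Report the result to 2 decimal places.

Σxᵢ = 4+1+7+9+11+0+9+3 = 44, with n = 8.
Posterior ∝ λ^7e^(−2λ) · λ^44e^(−8λ) = λ^51e^(−10λ), i.e. Gamma(shape=52, rate=10).
The mode of a Gamma(a, b) with a ≥ 1 (shape–rate) is (a−1)/b = 51/10 ≈ 5.10.

λ̂_MAP = 5.10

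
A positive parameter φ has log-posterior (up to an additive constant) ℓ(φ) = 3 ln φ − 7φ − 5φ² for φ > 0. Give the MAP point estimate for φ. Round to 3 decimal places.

φ̂_MAP = 0.300

ℓ'(φ) = 3/φ − 7 − 10φ. Setting this to zero and multiplying by φ: 10φ² + 7φ − 3 = 0.
φ = (−7 + √(7² + 4·10·3)) / (2·10) = (−7 + √169) / 20 = (−7 + 13)/20 = 3/10.
ℓ''(φ) = −3/φ² − 10 < 0, confirming a maximum.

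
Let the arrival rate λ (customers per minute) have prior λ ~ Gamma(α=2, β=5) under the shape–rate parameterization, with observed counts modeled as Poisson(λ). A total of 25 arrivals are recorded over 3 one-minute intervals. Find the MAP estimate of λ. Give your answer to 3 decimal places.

λ̂_MAP = 3.250

Σxᵢ = 25, n = 3.
Posterior ∝ λe^(−5λ) · λ^25e^(−3λ) = λ^26e^(−8λ), i.e. Gamma(shape=27, rate=8).
The mode of a Gamma(a, b) with a ≥ 1 (shape–rate) is (a−1)/b = 26/8 ≈ 3.250.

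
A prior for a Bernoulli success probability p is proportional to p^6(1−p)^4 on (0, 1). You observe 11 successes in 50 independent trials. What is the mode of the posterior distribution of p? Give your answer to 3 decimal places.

p̂_MAP = 0.283

The prior density ∝ p^6(1−p)^4 is the kernel of Beta(7, 5).
Data: 11 successes in 50 trials. The binomial likelihood contributes p^11(1−p)^39, so the posterior is Beta(7+11, 5+39) = Beta(18, 44).
For Beta(a, b) with a, b > 1 the mode is (a−1)/(a+b−2) = 17/60 ≈ 0.283.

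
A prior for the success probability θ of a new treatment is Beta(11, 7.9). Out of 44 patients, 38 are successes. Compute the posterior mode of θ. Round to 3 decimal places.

θ̂_MAP = 0.788

Prior: Beta(11, 7.9).
Data: 38 successes in 44 trials. The binomial likelihood contributes θ^38(1−θ)^6, so the posterior is Beta(11+38, 7.9+6) = Beta(49, 13.9).
For Beta(a, b) with a, b > 1 the mode is (a−1)/(a+b−2) = 48/60.9 ≈ 0.788.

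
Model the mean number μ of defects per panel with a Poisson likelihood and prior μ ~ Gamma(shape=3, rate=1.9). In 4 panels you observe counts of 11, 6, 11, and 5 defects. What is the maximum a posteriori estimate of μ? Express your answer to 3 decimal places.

μ̂_MAP = 5.932

Σxᵢ = 11+6+11+5 = 33, with n = 4.
Posterior ∝ μ^2e^(−1.9μ) · μ^33e^(−4μ) = μ^35e^(−5.9μ), i.e. Gamma(shape=36, rate=5.9).
The mode of a Gamma(a, b) with a ≥ 1 (shape–rate) is (a−1)/b = 35/5.9 ≈ 5.932.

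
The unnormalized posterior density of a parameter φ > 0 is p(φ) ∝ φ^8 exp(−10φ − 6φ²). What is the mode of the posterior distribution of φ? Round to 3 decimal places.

ℓ'(φ) = 8/φ − 10 − 12φ. Setting this to zero and multiplying by φ: 12φ² + 10φ − 8 = 0.
φ = (−10 + √(10² + 4·12·8)) / (2·12) = (−10 + √484) / 24 = (−10 + 22)/24 = 1/2.
ℓ''(φ) = −8/φ² − 12 < 0, confirming a maximum.

φ̂_MAP = 0.500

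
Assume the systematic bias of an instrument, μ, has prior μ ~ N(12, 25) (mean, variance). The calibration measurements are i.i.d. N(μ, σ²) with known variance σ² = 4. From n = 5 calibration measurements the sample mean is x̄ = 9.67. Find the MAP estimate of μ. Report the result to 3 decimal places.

n = 5, x̄ = 9.67.
For a Normal prior and Normal likelihood with known variance, the posterior is Normal; its mode equals its mean, the precision-weighted average.
Prior precision 1/σ₀² = 1/25 = 0.04; data precision n/σ² = 5/4 = 1.25.
μ̂ = (0.04·12 + 1.25·9.67) / (0.04 + 1.25) = 12.5675/1.29 = 5027/516 ≈ 9.742.

μ̂_MAP = 9.742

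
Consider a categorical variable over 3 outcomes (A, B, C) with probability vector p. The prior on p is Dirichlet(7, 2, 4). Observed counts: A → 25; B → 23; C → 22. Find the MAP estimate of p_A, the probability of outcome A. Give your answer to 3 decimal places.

MAP estimate of p_A = 0.388

The posterior is Dirichlet(αᵢ + nᵢ) = Dirichlet(32, 25, 26).
For a Dirichlet(a₁,…,a_K) with all aᵢ > 1, the mode has j-th component (aⱼ − 1)/(Σaᵢ − K).
Here Σaᵢ = 83 and K = 3, so p_A = (32 − 1)/(83 − 3) = 31/80 ≈ 0.388.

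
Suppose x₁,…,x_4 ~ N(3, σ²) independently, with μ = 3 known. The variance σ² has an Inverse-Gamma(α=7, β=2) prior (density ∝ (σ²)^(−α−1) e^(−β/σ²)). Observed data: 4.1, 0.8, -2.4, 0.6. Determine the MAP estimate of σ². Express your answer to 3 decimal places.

Sum of squared deviations about the known mean: SS = (4.1−3)² + (0.8−3)² + (-2.4−3)² + (0.6−3)² = 40.97.
The Normal likelihood contributes (σ²)^(−n/2) exp(−SS/(2σ²)), so the posterior is Inverse-Gamma(α + n/2, β + SS/2) = Inverse-Gamma(9, 22.485).
The mode of Inverse-Gamma(a, b) is b/(a+1) = 22.485/10 ≈ 2.249.

σ̂²_MAP = 2.249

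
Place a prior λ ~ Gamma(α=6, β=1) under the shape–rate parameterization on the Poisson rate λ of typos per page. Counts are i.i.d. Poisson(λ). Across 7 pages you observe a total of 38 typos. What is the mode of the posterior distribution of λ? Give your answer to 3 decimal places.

λ̂_MAP = 5.375

Σxᵢ = 38, n = 7.
Posterior ∝ λ^5e^(−1λ) · λ^38e^(−7λ) = λ^43e^(−8λ), i.e. Gamma(shape=44, rate=8).
The mode of a Gamma(a, b) with a ≥ 1 (shape–rate) is (a−1)/b = 43/8 ≈ 5.375.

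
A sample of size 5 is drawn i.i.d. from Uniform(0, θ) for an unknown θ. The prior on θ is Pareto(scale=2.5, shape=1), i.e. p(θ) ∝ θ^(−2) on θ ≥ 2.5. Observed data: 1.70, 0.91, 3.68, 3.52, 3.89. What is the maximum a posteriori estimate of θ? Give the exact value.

The Uniform(0, θ) likelihood is θ^(−n) for θ ≥ max(xᵢ), zero otherwise. Here max(xᵢ) = 3.89.
Posterior ∝ θ^(−2) · θ^(−5) = θ^(−7) on θ ≥ max(2.5, 3.89) = 3.89.
This density is strictly decreasing in θ, so the posterior mode lies at the lower boundary of the support.

θ̂_MAP = 3.89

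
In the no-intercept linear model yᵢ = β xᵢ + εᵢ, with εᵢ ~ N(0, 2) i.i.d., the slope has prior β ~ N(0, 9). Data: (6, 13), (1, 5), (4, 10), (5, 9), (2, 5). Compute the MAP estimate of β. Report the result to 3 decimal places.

log p(β | y) = −Σ(yᵢ − βxᵢ)²/(2·2) − β²/(2·9) + const.
Setting the derivative to zero: Σxᵢ(yᵢ − βxᵢ)/2 − β/9 = 0, so β = Σxᵢyᵢ / (Σxᵢ² + σ²/τ²).
Σxᵢyᵢ = 6·13 + 1·5 + 4·10 + 5·9 + 2·5 = 178; Σxᵢ² = 82; σ²/τ² = 2/9.
β̂_MAP = 178 / (82 + 2/9) = 178/(740/9) = 801/370 ≈ 2.165.

β̂_MAP = 2.165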